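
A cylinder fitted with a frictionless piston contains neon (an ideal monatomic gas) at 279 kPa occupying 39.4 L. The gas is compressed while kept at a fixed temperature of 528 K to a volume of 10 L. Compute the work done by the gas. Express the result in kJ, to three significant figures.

W ≈ -15.1 kJ

Isothermal: W = nRT ln(V₂/V₁) = P₁V₁ ln(V₂/V₁).
P₁V₁ = (279 kPa)(39.4 L) = 10993 J.
W = 10993 × ln(10/39.4) = 10993 × -1.371
W_by_gas = -15073 J.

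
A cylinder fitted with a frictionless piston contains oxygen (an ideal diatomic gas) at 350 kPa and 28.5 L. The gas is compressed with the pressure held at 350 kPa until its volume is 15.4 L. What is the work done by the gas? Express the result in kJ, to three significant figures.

W ≈ -4.58 kJ

Isobaric: W = P ΔV.
W = (350 kPa)(15.4 − 28.5 L) = (350)(-13.1) = -4585 J.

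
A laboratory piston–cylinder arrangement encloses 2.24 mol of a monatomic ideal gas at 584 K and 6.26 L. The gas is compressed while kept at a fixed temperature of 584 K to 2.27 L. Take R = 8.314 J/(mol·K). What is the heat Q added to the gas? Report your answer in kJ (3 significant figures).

Isothermal ⇒ ΔU = 0, so Q = W = nRT ln(V₂/V₁).
Q = (2.24)(8.314)(584) ln(2.27/6.26) = 10876 × -1.014 = -11033 J.

Q ≈ -11.0 kJ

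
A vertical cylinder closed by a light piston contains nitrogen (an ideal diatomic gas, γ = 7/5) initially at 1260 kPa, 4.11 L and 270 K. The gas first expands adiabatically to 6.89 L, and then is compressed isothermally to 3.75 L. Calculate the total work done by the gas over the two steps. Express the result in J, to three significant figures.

W_total ≈ -145 J

Step 1 (adiabatic): W = (P₁V₁ − P₂V₂)/(γ−1) = (5179 − 4212)/0.4 = 2417 J.
After step 1: P = 611.3 kPa, V = 6.89 L, T = 219.6 K.
Step 2 (isothermal): W = P₁V₁ ln(V₂/V₁) = (4212) ln(3.75/6.89) = -2562 J.
W_total = 2417 − 2562 = -144.9 J.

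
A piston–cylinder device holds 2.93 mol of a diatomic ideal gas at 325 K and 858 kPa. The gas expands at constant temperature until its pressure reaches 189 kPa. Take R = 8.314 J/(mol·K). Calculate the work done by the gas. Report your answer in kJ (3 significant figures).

W ≈ 12.0 kJ

Isothermal process: W = nRT ln(V₂/V₁) = nRT ln(P₁/P₂).
W = (2.93)(8.314)(325) × ln(858/189)
  = 7917 × ln(4.54) = 7917 × 1.513
W_by_gas = 11977 J.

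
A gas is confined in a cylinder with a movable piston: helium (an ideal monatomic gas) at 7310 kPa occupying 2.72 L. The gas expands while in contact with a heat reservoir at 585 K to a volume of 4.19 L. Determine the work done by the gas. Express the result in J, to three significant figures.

Isothermal: W = nRT ln(V₂/V₁) = P₁V₁ ln(V₂/V₁).
P₁V₁ = (7310 kPa)(2.72 L) = 19883 J.
W = 19883 × ln(4.19/2.72) = 19883 × 0.4321
W_by_gas = 8591 J.

W ≈ 8590 J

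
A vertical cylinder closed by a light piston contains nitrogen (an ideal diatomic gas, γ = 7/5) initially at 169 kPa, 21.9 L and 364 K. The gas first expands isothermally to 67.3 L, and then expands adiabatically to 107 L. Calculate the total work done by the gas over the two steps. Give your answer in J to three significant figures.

W_total ≈ 5720 J

Step 1 (isothermal): W = P₁V₁ ln(V₂/V₁) = (3701) ln(67.3/21.9) = 4155 J.
After step 1: P = 54.99 kPa, V = 67.3 L, T = 364 K.
Step 2 (adiabatic): W = (P₁V₁ − P₂V₂)/(γ−1) = (3701 − 3075)/0.4 = 1566 J.
W_total = 4155 + 1566 = 5721 J.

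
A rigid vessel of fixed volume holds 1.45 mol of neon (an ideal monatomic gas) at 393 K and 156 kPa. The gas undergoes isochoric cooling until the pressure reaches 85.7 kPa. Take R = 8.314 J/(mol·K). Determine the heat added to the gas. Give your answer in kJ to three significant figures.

Q ≈ -3.20 kJ

Constant volume ⇒ W = 0, so Q = ΔU = nCᵥΔT with Cᵥ = 3R/2 = 12.47 J/(mol·K).
At constant V, T₂/T₁ = P₂/P₁ ⇒ ΔT = T₁(P₂/P₁ − 1) = 393·(85.7/156 − 1) = -177.1 K.
ΔU = (1.45)(12.47)(-177.1) = -3203 J.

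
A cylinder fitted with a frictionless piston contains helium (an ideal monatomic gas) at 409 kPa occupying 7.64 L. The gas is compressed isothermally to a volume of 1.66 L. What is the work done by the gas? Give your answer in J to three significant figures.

W ≈ -4770 J

Isothermal: W = nRT ln(V₂/V₁) = P₁V₁ ln(V₂/V₁).
P₁V₁ = (409 kPa)(7.64 L) = 3125 J.
W = 3125 × ln(1.66/7.64) = 3125 × -1.527
W_by_gas = -4770 J.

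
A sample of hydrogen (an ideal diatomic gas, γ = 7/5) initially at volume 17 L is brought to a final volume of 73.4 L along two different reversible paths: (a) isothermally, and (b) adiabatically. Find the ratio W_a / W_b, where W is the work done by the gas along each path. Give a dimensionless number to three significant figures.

Path (a) isothermal: W = P₁V₁ ln(V₂/V₁) → W_a/(P₁V₁) = 1.463.
Path (b) adiabatic: W = P₁V₁(1 − (V₁/V₂)^(γ−1))/(γ−1) → W_b/(P₁V₁) = 1.107.
W_a / W_b = 1.463 / 1.107 = 1.321.

W_a / W_b ≈ 1.32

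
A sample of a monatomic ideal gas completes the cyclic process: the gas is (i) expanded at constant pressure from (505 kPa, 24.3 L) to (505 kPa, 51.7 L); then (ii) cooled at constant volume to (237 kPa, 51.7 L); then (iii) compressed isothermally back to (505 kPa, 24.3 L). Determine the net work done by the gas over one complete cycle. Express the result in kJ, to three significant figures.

W_net ≈ 4.59 kJ

Leg (i): W = PΔV = (505)(51.7 − 24.3) = 13837 J.
Leg (ii): W = 0.
Leg (iii): W = PᵢVᵢ ln(V_f/Vᵢ) = (12253) ln(24.3/51.7) = -9251 J.
W_net = 13837 − 9251 = 4586 J.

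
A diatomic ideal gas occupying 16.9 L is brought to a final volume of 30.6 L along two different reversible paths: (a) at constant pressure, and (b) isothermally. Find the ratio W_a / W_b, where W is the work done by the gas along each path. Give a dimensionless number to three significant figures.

Path (a) isobaric: W = P₁(V₂ − V₁) → W_a/(P₁V₁) = 0.8107.
Path (b) isothermal: W = P₁V₁ ln(V₂/V₁) → W_b/(P₁V₁) = 0.5937.
W_a / W_b = 0.8107 / 0.5937 = 1.365.

W_a / W_b ≈ 1.37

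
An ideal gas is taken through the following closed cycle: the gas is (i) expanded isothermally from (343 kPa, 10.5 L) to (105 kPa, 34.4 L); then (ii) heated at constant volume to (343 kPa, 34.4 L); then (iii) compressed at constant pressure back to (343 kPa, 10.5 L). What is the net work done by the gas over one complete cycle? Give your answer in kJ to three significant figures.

Leg (i): W = PᵢVᵢ ln(V_f/Vᵢ) = (3602) ln(34.4/10.5) = 4274 J.
Leg (ii): W = 0.
Leg (iii): W = PΔV = (343)(10.5 − 34.4) = -8198 J.
W_net = 4274 − 8198 = -3924 J.

W_net ≈ -3.92 kJ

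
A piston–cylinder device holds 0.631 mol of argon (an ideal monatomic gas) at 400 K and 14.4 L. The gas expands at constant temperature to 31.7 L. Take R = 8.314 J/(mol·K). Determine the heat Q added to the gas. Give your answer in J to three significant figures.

Q ≈ 1660 J

Isothermal ⇒ ΔU = 0, so Q = W = nRT ln(V₂/V₁).
Q = (0.631)(8.314)(400) ln(31.7/14.4) = 2098 × 0.7891 = 1656 J.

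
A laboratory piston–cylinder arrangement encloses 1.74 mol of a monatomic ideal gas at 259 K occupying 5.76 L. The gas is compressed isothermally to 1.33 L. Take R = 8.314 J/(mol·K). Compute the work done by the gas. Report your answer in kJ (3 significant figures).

W ≈ -5.49 kJ

Isothermal: W = nRT ln(V₂/V₁).
W = (1.74)(8.314)(259) × ln(1.33/5.76)
  = 3747 × -1.466
W_by_gas = -5492 J.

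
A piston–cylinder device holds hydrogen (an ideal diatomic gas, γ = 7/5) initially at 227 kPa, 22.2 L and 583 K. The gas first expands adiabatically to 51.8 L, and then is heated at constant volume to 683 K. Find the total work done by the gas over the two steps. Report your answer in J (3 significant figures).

Step 1 (adiabatic): W = (P₁V₁ − P₂V₂)/(γ−1) = (5039 − 3591)/0.4 = 3622 J.
Step 2 (isochoric): W = 0 (constant volume).
W_total = 3622 + 0 = 3622 J.

W_total ≈ 3620 J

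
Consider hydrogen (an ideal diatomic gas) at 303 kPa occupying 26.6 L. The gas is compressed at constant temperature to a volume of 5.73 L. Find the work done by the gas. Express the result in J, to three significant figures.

W ≈ -12400 J

Isothermal: W = nRT ln(V₂/V₁) = P₁V₁ ln(V₂/V₁).
P₁V₁ = (303 kPa)(26.6 L) = 8060 J.
W = 8060 × ln(5.73/26.6) = 8060 × -1.535
W_by_gas = -12373 J.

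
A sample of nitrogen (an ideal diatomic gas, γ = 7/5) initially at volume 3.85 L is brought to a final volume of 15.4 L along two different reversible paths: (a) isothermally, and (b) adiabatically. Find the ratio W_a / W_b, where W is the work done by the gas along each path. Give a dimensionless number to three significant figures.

W_a / W_b ≈ 1.30

Path (a) isothermal: W = P₁V₁ ln(V₂/V₁) → W_a/(P₁V₁) = 1.386.
Path (b) adiabatic: W = P₁V₁(1 − (V₁/V₂)^(γ−1))/(γ−1) → W_b/(P₁V₁) = 1.064.
W_a / W_b = 1.386 / 1.064 = 1.303.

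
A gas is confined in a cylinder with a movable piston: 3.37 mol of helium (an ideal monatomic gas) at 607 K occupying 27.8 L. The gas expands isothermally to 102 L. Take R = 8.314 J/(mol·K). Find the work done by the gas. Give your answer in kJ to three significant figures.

Isothermal: W = nRT ln(V₂/V₁).
W = (3.37)(8.314)(607) × ln(102/27.8)
  = 17007 × 1.3
W_by_gas = 22108 J.

W ≈ 22.1 kJ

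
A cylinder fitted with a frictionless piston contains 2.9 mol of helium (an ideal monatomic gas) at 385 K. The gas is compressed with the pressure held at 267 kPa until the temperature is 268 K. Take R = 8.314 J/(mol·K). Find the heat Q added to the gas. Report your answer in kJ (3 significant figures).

Q ≈ -7.05 kJ

Isobaric: W = nRΔT = (2.9)(8.314)(-117) = -2821 J.
ΔU = nCᵥΔT with Cᵥ = 3R/2: ΔU = (2.9)(12.47)(-117) = -4231 J.
Q = ΔU + W = -4231 − 2821 = -7052 J.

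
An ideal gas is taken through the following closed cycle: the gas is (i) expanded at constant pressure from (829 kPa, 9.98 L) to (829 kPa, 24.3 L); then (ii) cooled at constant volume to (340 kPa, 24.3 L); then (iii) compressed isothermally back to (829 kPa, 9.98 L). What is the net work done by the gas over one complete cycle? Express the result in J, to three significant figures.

Leg (i): W = PΔV = (829)(24.3 − 9.98) = 11871 J.
Leg (ii): W = 0.
Leg (iii): W = PᵢVᵢ ln(V_f/Vᵢ) = (8262) ln(9.98/24.3) = -7352 J.
W_net = 11871 − 7352 = 4519 J.

W_net ≈ 4520 J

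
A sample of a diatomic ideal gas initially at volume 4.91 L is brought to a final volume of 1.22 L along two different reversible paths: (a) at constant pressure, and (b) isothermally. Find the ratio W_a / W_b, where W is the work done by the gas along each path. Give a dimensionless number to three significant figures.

W_a / W_b ≈ 0.540

Path (a) isobaric: W = P₁(V₂ − V₁) → W_a/(P₁V₁) = -0.7515.
Path (b) isothermal: W = P₁V₁ ln(V₂/V₁) → W_b/(P₁V₁) = -1.392.
W_a / W_b = -0.7515 / -1.392 = 0.5397.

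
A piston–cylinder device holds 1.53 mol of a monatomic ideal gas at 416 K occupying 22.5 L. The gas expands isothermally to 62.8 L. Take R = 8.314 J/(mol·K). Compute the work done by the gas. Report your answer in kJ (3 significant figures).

Isothermal: W = nRT ln(V₂/V₁).
W = (1.53)(8.314)(416) × ln(62.8/22.5)
  = 5292 × 1.026
W_by_gas = 5432 J.

W ≈ 5.43 kJ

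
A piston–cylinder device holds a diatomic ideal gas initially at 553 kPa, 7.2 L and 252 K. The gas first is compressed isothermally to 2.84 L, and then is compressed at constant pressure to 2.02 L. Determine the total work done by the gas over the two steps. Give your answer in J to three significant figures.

Step 1 (isothermal): W = P₁V₁ ln(V₂/V₁) = (3982) ln(2.84/7.2) = -3704 J.
After step 1: P = 1402 kPa, V = 2.84 L, T = 252 K.
Step 2 (isobaric): W = PΔV = (1402 kPa)(2.02 − 2.84 L) = -1150 J.
W_total = -3704 − 1150 = -4854 J.

W_total ≈ -4850 J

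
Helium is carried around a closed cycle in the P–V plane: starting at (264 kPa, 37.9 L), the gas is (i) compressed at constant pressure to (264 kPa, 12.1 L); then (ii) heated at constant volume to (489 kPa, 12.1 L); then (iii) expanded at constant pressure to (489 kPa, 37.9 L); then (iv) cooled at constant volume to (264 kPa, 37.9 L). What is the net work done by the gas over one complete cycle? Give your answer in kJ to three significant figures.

Constant-volume legs do no work.
W(i) = (264)(12.1 − 37.9) = -6811 J; W(iii) = (489)(37.9 − 12.1) = 12616 J.
W_net = -6811 + 12616 = 5805 J (the clockwise enclosed area).

W_net ≈ 5.80 kJ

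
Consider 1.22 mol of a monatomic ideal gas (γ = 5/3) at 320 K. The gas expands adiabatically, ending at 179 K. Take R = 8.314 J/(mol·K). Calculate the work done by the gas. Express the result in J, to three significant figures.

W ≈ 2150 J

Adiabatic ⇒ Q = 0, so W_by = −ΔU = nCᵥ(T₁ − T₂).
Cᵥ = 3R/2 = 12.47 J/(mol·K).
W = (1.22)(12.47)(320 − 179) = 2145 J.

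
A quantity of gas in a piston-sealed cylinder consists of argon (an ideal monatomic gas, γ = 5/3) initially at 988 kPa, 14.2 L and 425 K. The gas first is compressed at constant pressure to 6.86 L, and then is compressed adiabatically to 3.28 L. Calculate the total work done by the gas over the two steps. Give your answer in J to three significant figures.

Step 1 (isobaric): W = PΔV = (988 kPa)(6.86 − 14.2 L) = -7252 J.
After step 1: P = 988 kPa, V = 6.86 L, T = 205.3 K.
Step 2 (adiabatic): W = (P₁V₁ − P₂V₂)/(γ−1) = (6778 − 11084)/0.667 = -6460 J.
W_total = -7252 − 6460 = -13712 J.

W_total ≈ -13700 J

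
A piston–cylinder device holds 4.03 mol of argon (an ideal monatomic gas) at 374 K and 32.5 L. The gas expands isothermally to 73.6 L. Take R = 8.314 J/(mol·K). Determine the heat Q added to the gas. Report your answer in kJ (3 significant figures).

Q ≈ 10.2 kJ

Isothermal ⇒ ΔU = 0, so Q = W = nRT ln(V₂/V₁).
Q = (4.03)(8.314)(374) ln(73.6/32.5) = 12531 × 0.8174 = 10243 J.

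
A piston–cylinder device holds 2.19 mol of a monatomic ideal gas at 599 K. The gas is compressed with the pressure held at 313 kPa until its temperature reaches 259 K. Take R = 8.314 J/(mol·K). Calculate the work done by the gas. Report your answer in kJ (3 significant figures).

Isobaric: W = P ΔV = nR ΔT.
W = (2.19)(8.314)(259 − 599) = -6191 J.

W ≈ -6.19 kJ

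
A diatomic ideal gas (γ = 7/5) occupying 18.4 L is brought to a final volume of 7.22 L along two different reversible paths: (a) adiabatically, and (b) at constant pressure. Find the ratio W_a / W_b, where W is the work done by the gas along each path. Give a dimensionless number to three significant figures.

Path (a) adiabatic: W = P₁V₁(1 − (V₁/V₂)^(γ−1))/(γ−1) → W_a/(P₁V₁) = -1.135.
Path (b) isobaric: W = P₁(V₂ − V₁) → W_b/(P₁V₁) = -0.6076.
W_a / W_b = -1.135 / -0.6076 = 1.867.

W_a / W_b ≈ 1.87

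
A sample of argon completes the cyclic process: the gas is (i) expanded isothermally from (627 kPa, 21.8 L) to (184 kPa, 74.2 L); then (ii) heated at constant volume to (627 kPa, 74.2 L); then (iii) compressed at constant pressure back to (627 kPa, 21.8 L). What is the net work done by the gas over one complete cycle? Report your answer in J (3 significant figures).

Leg (i): W = PᵢVᵢ ln(V_f/Vᵢ) = (13669) ln(74.2/21.8) = 16742 J.
Leg (ii): W = 0.
Leg (iii): W = PΔV = (627)(21.8 − 74.2) = -32855 J.
W_net = 16742 − 32855 = -16113 J.

W_net ≈ -16100 J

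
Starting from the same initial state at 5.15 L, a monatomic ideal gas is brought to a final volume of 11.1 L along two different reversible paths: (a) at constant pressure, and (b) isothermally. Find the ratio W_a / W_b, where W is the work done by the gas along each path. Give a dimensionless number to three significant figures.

Path (a) isobaric: W = P₁(V₂ − V₁) → W_a/(P₁V₁) = 1.155.
Path (b) isothermal: W = P₁V₁ ln(V₂/V₁) → W_b/(P₁V₁) = 0.7679.
W_a / W_b = 1.155 / 0.7679 = 1.504.

W_a / W_b ≈ 1.50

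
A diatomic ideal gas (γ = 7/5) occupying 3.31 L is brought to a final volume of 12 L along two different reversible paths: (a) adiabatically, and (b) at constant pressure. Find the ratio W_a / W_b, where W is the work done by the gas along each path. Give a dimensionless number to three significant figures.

W_a / W_b ≈ 0.383

Path (a) adiabatic: W = P₁V₁(1 − (V₁/V₂)^(γ−1))/(γ−1) → W_a/(P₁V₁) = 1.007.
Path (b) isobaric: W = P₁(V₂ − V₁) → W_b/(P₁V₁) = 2.625.
W_a / W_b = 1.007 / 2.625 = 0.3834.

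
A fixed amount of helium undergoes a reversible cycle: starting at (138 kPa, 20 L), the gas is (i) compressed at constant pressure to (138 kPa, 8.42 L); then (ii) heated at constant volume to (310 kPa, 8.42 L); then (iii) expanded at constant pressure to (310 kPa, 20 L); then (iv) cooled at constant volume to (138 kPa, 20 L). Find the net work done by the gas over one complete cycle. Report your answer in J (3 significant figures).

W_net ≈ 1990 J

Constant-volume legs do no work.
W(i) = (138)(8.42 − 20) = -1598 J; W(iii) = (310)(20 − 8.42) = 3590 J.
W_net = -1598 + 3590 = 1992 J (the clockwise enclosed area).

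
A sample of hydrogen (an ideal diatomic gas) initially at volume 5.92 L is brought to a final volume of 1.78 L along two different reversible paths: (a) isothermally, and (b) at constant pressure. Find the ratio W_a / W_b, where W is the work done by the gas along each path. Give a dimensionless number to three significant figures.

Path (a) isothermal: W = P₁V₁ ln(V₂/V₁) → W_a/(P₁V₁) = -1.202.
Path (b) isobaric: W = P₁(V₂ − V₁) → W_b/(P₁V₁) = -0.6993.
W_a / W_b = -1.202 / -0.6993 = 1.718.

W_a / W_b ≈ 1.72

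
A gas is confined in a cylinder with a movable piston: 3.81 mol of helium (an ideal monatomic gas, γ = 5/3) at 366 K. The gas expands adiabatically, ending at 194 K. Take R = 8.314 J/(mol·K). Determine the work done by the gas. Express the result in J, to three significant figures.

W ≈ 8170 J

Adiabatic ⇒ Q = 0, so W_by = −ΔU = nCᵥ(T₁ − T₂).
Cᵥ = 3R/2 = 12.47 J/(mol·K).
W = (3.81)(12.47)(366 − 194) = 8172 J.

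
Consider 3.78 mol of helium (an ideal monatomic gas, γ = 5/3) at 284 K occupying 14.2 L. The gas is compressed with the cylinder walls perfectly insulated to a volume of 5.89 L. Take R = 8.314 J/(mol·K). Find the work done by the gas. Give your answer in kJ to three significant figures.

Adiabatic: TV^(γ−1) = const with γ = 5/3.
T₂ = T₁ (V₁/V₂)^(γ−1) = 284 × (14.2/5.89)^0.667 = 284 × 1.798 = 510.6 K.
W_by = nCᵥ(T₁ − T₂) = (3.78)(12.47)(284 − 510.6) = -10683 J.

W ≈ -10.7 kJ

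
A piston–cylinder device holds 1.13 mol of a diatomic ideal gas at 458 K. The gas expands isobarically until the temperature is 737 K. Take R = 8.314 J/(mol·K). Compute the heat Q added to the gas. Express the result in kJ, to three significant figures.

Q ≈ 9.17 kJ

Isobaric: W = nRΔT = (1.13)(8.314)(279) = 2621 J.
ΔU = nCᵥΔT with Cᵥ = 5R/2: ΔU = (1.13)(20.79)(279) = 6553 J.
Q = ΔU + W = 6553 + 2621 = 9174 J.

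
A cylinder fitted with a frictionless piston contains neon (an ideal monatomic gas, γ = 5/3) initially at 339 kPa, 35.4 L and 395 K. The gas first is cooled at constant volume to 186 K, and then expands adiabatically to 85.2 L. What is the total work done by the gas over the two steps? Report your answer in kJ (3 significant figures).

Step 1 (isochoric): W = 0 (constant volume).
After step 1: P = 159.6 kPa (V unchanged).
Step 2 (adiabatic): W = (P₁V₁ − P₂V₂)/(γ−1) = (5651 − 3147)/0.667 = 3757 J.
W_total = 0 + 3757 = 3757 J.

W_total ≈ 3.76 kJ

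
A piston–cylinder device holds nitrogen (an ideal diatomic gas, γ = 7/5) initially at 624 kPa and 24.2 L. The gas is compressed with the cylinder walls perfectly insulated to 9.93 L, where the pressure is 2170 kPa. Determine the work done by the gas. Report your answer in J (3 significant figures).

Adiabatic: W = (P₁V₁ − P₂V₂)/(γ − 1) with γ = 7/5.
P₁V₁ = 15101 J, P₂V₂ = 21548 J.
W = (15101 − 21548) / 0.4 = -16118 J.

W ≈ -16100 J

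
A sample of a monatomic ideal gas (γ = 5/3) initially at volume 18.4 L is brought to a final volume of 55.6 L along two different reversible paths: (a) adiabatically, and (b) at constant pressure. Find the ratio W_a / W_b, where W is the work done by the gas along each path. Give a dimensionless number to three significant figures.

Path (a) adiabatic: W = P₁V₁(1 − (V₁/V₂)^(γ−1))/(γ−1) → W_a/(P₁V₁) = 0.7823.
Path (b) isobaric: W = P₁(V₂ − V₁) → W_b/(P₁V₁) = 2.022.
W_a / W_b = 0.7823 / 2.022 = 0.387.

W_a / W_b ≈ 0.387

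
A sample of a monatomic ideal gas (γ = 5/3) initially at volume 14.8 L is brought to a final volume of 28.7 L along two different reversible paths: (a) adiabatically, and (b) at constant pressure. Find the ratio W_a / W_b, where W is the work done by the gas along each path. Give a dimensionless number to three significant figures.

Path (a) adiabatic: W = P₁V₁(1 − (V₁/V₂)^(γ−1))/(γ−1) → W_a/(P₁V₁) = 0.5354.
Path (b) isobaric: W = P₁(V₂ − V₁) → W_b/(P₁V₁) = 0.9392.
W_a / W_b = 0.5354 / 0.9392 = 0.5701.

W_a / W_b ≈ 0.570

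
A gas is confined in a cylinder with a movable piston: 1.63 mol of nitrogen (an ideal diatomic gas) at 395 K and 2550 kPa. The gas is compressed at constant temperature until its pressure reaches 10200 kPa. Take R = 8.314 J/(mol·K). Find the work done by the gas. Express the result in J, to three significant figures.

W ≈ -7420 J

Isothermal process: W = nRT ln(V₂/V₁) = nRT ln(P₁/P₂).
W = (1.63)(8.314)(395) × ln(2550/10200)
  = 5353 × ln(0.25) = 5353 × -1.386
W_by_gas = -7421 J.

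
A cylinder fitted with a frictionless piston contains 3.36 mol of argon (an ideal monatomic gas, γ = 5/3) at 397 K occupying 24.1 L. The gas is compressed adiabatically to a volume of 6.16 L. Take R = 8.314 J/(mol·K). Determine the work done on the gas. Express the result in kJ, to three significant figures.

Adiabatic: TV^(γ−1) = const with γ = 5/3.
T₂ = T₁ (V₁/V₂)^(γ−1) = 397 × (24.1/6.16)^0.667 = 397 × 2.483 = 985.7 K.
W_by = nCᵥ(T₁ − T₂) = (3.36)(12.47)(397 − 985.7) = -24668 J.
Work on gas = −W_by = 24668 J.

W ≈ 24.7 kJ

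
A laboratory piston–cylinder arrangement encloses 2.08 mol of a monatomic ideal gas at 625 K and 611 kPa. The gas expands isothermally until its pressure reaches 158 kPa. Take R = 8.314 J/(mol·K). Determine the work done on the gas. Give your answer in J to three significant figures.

W ≈ -14600 J

Isothermal process: W = nRT ln(V₂/V₁) = nRT ln(P₁/P₂).
W = (2.08)(8.314)(625) × ln(611/158)
  = 10808 × ln(3.867) = 10808 × 1.353
W_by_gas = 14618 J; work on gas = −W_by = -14618 J.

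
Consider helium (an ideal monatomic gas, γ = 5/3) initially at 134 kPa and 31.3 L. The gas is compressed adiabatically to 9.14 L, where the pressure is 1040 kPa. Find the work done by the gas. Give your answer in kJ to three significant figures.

W ≈ -7.97 kJ

Adiabatic: W = (P₁V₁ − P₂V₂)/(γ − 1) with γ = 5/3.
P₁V₁ = 4194 J, P₂V₂ = 9506 J.
W = (4194 − 9506) / 0.6667 = -7967 J.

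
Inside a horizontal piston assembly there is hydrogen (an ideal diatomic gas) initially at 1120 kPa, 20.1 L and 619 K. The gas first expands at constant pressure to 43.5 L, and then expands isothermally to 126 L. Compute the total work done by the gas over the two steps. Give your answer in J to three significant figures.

Step 1 (isobaric): W = PΔV = (1120 kPa)(43.5 − 20.1 L) = 26208 J.
After step 1: P = 1120 kPa, V = 43.5 L, T = 1340 K.
Step 2 (isothermal): W = P₁V₁ ln(V₂/V₁) = (48720) ln(126/43.5) = 51815 J.
W_total = 26208 + 51815 = 78023 J.

W_total ≈ 78000 J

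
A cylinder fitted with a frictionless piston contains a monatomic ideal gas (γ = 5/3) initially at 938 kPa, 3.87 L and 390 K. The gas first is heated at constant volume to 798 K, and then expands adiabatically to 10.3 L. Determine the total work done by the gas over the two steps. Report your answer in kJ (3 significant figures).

Step 1 (isochoric): W = 0 (constant volume).
After step 1: P = 1919 kPa (V unchanged).
Step 2 (adiabatic): W = (P₁V₁ − P₂V₂)/(γ−1) = (7428 − 3868)/0.667 = 5340 J.
W_total = 0 + 5340 = 5340 J.

W_total ≈ 5.34 kJ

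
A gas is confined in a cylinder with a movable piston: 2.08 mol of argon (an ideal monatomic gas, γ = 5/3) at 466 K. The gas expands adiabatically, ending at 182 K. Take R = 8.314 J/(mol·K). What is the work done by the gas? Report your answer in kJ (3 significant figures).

Adiabatic ⇒ Q = 0, so W_by = −ΔU = nCᵥ(T₁ − T₂).
Cᵥ = 3R/2 = 12.47 J/(mol·K).
W = (2.08)(12.47)(466 − 182) = 7367 J.

W ≈ 7.37 kJ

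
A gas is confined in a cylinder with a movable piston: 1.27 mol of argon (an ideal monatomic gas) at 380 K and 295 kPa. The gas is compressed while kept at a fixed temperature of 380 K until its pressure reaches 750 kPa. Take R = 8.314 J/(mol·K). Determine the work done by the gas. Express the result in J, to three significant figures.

W ≈ -3740 J

Isothermal process: W = nRT ln(V₂/V₁) = nRT ln(P₁/P₂).
W = (1.27)(8.314)(380) × ln(295/750)
  = 4012 × ln(0.3933) = 4012 × -0.9331
W_by_gas = -3744 J.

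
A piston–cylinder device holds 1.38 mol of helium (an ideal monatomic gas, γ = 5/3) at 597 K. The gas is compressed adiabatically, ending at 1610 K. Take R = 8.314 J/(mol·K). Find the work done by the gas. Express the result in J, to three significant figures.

W ≈ -17400 J

Adiabatic ⇒ Q = 0, so W_by = −ΔU = nCᵥ(T₁ − T₂).
Cᵥ = 3R/2 = 12.47 J/(mol·K).
W = (1.38)(12.47)(597 − 1610) = -17434 J.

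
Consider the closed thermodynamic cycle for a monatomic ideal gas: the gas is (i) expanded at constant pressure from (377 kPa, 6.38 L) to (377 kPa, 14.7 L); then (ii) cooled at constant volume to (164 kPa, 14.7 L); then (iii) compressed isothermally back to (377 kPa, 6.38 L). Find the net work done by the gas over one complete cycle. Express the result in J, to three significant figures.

Leg (i): W = PΔV = (377)(14.7 − 6.38) = 3137 J.
Leg (ii): W = 0.
Leg (iii): W = PᵢVᵢ ln(V_f/Vᵢ) = (2411) ln(6.38/14.7) = -2012 J.
W_net = 3137 − 2012 = 1124 J.

W_net ≈ 1120 J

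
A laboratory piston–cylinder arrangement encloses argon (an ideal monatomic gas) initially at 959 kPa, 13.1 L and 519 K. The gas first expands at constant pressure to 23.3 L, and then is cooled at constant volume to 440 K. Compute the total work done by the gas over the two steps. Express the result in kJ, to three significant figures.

Step 1 (isobaric): W = PΔV = (959 kPa)(23.3 − 13.1 L) = 9782 J.
Step 2 (isochoric): W = 0 (constant volume).
W_total = 9782 + 0 = 9782 J.

W_total ≈ 9.78 kJ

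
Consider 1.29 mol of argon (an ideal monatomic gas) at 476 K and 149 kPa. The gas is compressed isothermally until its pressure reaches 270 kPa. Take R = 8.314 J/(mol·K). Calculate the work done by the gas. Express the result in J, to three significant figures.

W ≈ -3030 J

Isothermal process: W = nRT ln(V₂/V₁) = nRT ln(P₁/P₂).
W = (1.29)(8.314)(476) × ln(149/270)
  = 5105 × ln(0.5519) = 5105 × -0.5945
W_by_gas = -3035 J.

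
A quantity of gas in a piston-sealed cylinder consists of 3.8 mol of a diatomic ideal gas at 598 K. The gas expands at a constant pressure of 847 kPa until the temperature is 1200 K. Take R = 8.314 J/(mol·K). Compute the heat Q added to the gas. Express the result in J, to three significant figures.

Q ≈ 66600 J

Isobaric: W = nRΔT = (3.8)(8.314)(602) = 19019 J.
ΔU = nCᵥΔT with Cᵥ = 5R/2: ΔU = (3.8)(20.79)(602) = 47548 J.
Q = ΔU + W = 47548 + 19019 = 66567 J.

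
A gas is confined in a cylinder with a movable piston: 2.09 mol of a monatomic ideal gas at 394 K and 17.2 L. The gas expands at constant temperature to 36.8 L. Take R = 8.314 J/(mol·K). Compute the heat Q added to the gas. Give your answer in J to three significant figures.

Q ≈ 5210 J

Isothermal ⇒ ΔU = 0, so Q = W = nRT ln(V₂/V₁).
Q = (2.09)(8.314)(394) ln(36.8/17.2) = 6846 × 0.7606 = 5207 J.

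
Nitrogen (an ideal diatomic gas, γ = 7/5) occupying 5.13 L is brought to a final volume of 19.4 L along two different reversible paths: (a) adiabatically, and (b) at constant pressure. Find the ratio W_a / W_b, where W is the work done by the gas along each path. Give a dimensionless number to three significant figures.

Path (a) adiabatic: W = P₁V₁(1 − (V₁/V₂)^(γ−1))/(γ−1) → W_a/(P₁V₁) = 1.032.
Path (b) isobaric: W = P₁(V₂ − V₁) → W_b/(P₁V₁) = 2.782.
W_a / W_b = 1.032 / 2.782 = 0.3708.

W_a / W_b ≈ 0.371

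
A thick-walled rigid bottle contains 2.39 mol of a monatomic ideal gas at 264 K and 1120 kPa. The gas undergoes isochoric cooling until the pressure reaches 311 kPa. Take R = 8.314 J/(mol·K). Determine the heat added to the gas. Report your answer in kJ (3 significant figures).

Constant volume ⇒ W = 0, so Q = ΔU = nCᵥΔT with Cᵥ = 3R/2 = 12.47 J/(mol·K).
At constant V, T₂/T₁ = P₂/P₁ ⇒ ΔT = T₁(P₂/P₁ − 1) = 264·(311/1120 − 1) = -190.7 K.
ΔU = (2.39)(12.47)(-190.7) = -5684 J.

Q ≈ -5.68 kJ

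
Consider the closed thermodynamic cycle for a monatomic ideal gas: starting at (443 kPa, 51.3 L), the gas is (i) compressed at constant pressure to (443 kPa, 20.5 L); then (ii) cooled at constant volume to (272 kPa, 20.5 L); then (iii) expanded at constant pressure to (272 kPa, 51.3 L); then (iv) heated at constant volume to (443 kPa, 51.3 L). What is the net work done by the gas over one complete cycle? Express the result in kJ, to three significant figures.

W_net ≈ -5.27 kJ

Constant-volume legs do no work.
W(i) = (443)(20.5 − 51.3) = -13644 J; W(iii) = (272)(51.3 − 20.5) = 8378 J.
W_net = -13644 + 8378 = -5267 J (the counter-clockwise enclosed area).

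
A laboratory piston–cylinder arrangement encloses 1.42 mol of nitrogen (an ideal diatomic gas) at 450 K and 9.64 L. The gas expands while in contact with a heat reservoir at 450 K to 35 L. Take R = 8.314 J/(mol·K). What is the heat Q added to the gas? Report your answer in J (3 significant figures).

Q ≈ 6850 J

Isothermal ⇒ ΔU = 0, so Q = W = nRT ln(V₂/V₁).
Q = (1.42)(8.314)(450) ln(35/9.64) = 5313 × 1.289 = 6850 J.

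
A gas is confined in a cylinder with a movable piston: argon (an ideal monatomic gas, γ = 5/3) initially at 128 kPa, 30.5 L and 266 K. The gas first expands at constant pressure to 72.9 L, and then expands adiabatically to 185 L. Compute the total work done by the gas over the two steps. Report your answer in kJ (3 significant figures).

W_total ≈ 11.9 kJ

Step 1 (isobaric): W = PΔV = (128 kPa)(72.9 − 30.5 L) = 5427 J.
After step 1: P = 128 kPa, V = 72.9 L, T = 635.8 K.
Step 2 (adiabatic): W = (P₁V₁ − P₂V₂)/(γ−1) = (9331 − 5015)/0.667 = 6474 J.
W_total = 5427 + 6474 = 11901 J.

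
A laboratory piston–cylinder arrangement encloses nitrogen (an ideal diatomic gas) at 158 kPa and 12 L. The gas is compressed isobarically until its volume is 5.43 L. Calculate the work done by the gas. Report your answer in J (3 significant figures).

W ≈ -1040 J

Isobaric: W = P ΔV.
W = (158 kPa)(5.43 − 12 L) = (158)(-6.57) = -1038 J.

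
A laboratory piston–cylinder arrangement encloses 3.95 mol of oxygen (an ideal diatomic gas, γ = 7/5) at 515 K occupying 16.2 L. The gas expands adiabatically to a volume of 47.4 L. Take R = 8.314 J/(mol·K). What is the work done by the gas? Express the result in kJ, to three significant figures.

Adiabatic: TV^(γ−1) = const with γ = 7/5.
T₂ = T₁ (V₁/V₂)^(γ−1) = 515 × (16.2/47.4)^0.4 = 515 × 0.6509 = 335.2 K.
W_by = nCᵥ(T₁ − T₂) = (3.95)(20.79)(515 − 335.2) = 14762 J.

W ≈ 14.8 kJ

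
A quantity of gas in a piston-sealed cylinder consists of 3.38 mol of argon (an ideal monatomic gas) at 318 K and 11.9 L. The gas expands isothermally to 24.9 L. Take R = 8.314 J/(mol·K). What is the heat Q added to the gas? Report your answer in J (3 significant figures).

Isothermal ⇒ ΔU = 0, so Q = W = nRT ln(V₂/V₁).
Q = (3.38)(8.314)(318) ln(24.9/11.9) = 8936 × 0.7383 = 6598 J.

Q ≈ 6600 J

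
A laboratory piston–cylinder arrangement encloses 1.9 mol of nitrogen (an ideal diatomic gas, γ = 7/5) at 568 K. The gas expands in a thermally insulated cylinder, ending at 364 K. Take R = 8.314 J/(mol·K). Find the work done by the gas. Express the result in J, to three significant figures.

W ≈ 8060 J

Adiabatic ⇒ Q = 0, so W_by = −ΔU = nCᵥ(T₁ − T₂).
Cᵥ = 5R/2 = 20.79 J/(mol·K).
W = (1.9)(20.79)(568 − 364) = 8056 J.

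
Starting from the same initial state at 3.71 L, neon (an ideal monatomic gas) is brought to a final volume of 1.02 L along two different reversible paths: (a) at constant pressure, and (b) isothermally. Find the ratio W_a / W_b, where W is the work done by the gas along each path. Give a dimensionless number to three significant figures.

Path (a) isobaric: W = P₁(V₂ − V₁) → W_a/(P₁V₁) = -0.7251.
Path (b) isothermal: W = P₁V₁ ln(V₂/V₁) → W_b/(P₁V₁) = -1.291.
W_a / W_b = -0.7251 / -1.291 = 0.5615.

W_a / W_b ≈ 0.562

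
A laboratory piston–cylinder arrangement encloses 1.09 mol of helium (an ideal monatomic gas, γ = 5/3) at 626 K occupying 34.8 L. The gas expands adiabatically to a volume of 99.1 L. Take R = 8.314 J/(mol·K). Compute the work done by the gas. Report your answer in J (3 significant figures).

W ≈ 4270 J

Adiabatic: TV^(γ−1) = const with γ = 5/3.
T₂ = T₁ (V₁/V₂)^(γ−1) = 626 × (34.8/99.1)^0.667 = 626 × 0.4977 = 311.6 K.
W_by = nCᵥ(T₁ − T₂) = (1.09)(12.47)(626 − 311.6) = 4274 J.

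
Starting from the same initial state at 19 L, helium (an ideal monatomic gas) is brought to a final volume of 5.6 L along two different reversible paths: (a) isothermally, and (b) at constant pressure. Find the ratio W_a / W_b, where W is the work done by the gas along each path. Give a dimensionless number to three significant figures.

Path (a) isothermal: W = P₁V₁ ln(V₂/V₁) → W_a/(P₁V₁) = -1.222.
Path (b) isobaric: W = P₁(V₂ − V₁) → W_b/(P₁V₁) = -0.7053.
W_a / W_b = -1.222 / -0.7053 = 1.732.

W_a / W_b ≈ 1.73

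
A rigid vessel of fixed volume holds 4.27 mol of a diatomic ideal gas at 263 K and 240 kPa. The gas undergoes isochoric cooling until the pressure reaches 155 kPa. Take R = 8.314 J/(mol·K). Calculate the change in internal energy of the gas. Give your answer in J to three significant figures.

ΔU ≈ -8270 J

Constant volume ⇒ W = 0, so Q = ΔU = nCᵥΔT with Cᵥ = 5R/2 = 20.79 J/(mol·K).
At constant V, T₂/T₁ = P₂/P₁ ⇒ ΔT = T₁(P₂/P₁ − 1) = 263·(155/240 − 1) = -93.15 K.
ΔU = (4.27)(20.79)(-93.15) = -8267 J.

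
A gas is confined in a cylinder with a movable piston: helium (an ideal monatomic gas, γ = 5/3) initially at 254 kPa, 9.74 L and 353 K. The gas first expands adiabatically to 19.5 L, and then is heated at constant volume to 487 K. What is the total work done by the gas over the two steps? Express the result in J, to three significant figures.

W_total ≈ 1370 J

Step 1 (adiabatic): W = (P₁V₁ − P₂V₂)/(γ−1) = (2474 − 1557)/0.667 = 1375 J.
Step 2 (isochoric): W = 0 (constant volume).
W_total = 1375 + 0 = 1375 J.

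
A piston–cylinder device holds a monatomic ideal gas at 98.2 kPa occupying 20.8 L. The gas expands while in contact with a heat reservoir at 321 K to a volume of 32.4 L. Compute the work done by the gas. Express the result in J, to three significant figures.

Isothermal: W = nRT ln(V₂/V₁) = P₁V₁ ln(V₂/V₁).
P₁V₁ = (98.2 kPa)(20.8 L) = 2043 J.
W = 2043 × ln(32.4/20.8) = 2043 × 0.4432
W_by_gas = 905.3 J.

W ≈ 905 J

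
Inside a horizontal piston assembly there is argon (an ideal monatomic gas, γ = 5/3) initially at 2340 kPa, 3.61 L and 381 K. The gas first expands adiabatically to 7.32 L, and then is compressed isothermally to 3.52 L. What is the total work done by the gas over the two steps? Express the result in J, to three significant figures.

Step 1 (adiabatic): W = (P₁V₁ − P₂V₂)/(γ−1) = (8447 − 5273)/0.667 = 4762 J.
After step 1: P = 720.3 kPa, V = 7.32 L, T = 237.8 K.
Step 2 (isothermal): W = P₁V₁ ln(V₂/V₁) = (5273) ln(3.52/7.32) = -3861 J.
W_total = 4762 − 3861 = 901.1 J.

W_total ≈ 901 J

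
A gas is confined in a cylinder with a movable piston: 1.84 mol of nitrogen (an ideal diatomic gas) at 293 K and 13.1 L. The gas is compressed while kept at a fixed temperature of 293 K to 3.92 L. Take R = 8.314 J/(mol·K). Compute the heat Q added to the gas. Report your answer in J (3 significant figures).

Isothermal ⇒ ΔU = 0, so Q = W = nRT ln(V₂/V₁).
Q = (1.84)(8.314)(293) ln(3.92/13.1) = 4482 × -1.207 = -5408 J.

Q ≈ -5410 J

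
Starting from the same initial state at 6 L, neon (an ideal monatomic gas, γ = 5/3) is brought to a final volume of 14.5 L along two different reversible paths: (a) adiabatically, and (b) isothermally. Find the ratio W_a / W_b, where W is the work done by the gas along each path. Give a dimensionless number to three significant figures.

W_a / W_b ≈ 0.756

Path (a) adiabatic: W = P₁V₁(1 − (V₁/V₂)^(γ−1))/(γ−1) → W_a/(P₁V₁) = 0.6671.
Path (b) isothermal: W = P₁V₁ ln(V₂/V₁) → W_b/(P₁V₁) = 0.8824.
W_a / W_b = 0.6671 / 0.8824 = 0.756.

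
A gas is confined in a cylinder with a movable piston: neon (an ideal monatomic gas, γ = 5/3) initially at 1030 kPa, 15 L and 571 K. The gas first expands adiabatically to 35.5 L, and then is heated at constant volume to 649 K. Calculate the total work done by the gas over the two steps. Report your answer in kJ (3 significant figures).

W_total ≈ 10.1 kJ

Step 1 (adiabatic): W = (P₁V₁ − P₂V₂)/(γ−1) = (15450 − 8700)/0.667 = 10125 J.
Step 2 (isochoric): W = 0 (constant volume).
W_total = 10125 + 0 = 10125 J.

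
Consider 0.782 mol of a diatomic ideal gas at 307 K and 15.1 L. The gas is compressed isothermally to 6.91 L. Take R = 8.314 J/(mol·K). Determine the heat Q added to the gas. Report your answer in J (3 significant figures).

Isothermal ⇒ ΔU = 0, so Q = W = nRT ln(V₂/V₁).
Q = (0.782)(8.314)(307) ln(6.91/15.1) = 1996 × -0.7817 = -1560 J.

Q ≈ -1560 J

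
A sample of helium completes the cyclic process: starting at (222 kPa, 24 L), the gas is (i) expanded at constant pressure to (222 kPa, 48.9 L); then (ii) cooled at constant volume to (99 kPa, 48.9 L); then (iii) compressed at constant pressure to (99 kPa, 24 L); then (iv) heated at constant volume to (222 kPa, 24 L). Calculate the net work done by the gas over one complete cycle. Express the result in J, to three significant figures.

Constant-volume legs do no work.
W(i) = (222)(48.9 − 24) = 5528 J; W(iii) = (99)(24 − 48.9) = -2465 J.
W_net = 5528 − 2465 = 3063 J (the clockwise enclosed area).

W_net ≈ 3060 J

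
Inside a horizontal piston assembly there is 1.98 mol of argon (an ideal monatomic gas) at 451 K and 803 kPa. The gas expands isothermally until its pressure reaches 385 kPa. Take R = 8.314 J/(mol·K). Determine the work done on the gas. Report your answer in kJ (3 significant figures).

W ≈ -5.46 kJ

Isothermal process: W = nRT ln(V₂/V₁) = nRT ln(P₁/P₂).
W = (1.98)(8.314)(451) × ln(803/385)
  = 7424 × ln(2.086) = 7424 × 0.7351
W_by_gas = 5458 J; work on gas = −W_by = -5458 J.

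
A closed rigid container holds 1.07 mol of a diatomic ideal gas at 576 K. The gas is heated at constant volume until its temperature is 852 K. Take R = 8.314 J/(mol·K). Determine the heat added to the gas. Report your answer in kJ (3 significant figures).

Constant volume ⇒ W = 0, so Q = ΔU = nCᵥΔT with Cᵥ = 5R/2 = 20.79 J/(mol·K).
ΔU = (1.07)(20.79)(852 − 576) = 6138 J.

Q ≈ 6.14 kJ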